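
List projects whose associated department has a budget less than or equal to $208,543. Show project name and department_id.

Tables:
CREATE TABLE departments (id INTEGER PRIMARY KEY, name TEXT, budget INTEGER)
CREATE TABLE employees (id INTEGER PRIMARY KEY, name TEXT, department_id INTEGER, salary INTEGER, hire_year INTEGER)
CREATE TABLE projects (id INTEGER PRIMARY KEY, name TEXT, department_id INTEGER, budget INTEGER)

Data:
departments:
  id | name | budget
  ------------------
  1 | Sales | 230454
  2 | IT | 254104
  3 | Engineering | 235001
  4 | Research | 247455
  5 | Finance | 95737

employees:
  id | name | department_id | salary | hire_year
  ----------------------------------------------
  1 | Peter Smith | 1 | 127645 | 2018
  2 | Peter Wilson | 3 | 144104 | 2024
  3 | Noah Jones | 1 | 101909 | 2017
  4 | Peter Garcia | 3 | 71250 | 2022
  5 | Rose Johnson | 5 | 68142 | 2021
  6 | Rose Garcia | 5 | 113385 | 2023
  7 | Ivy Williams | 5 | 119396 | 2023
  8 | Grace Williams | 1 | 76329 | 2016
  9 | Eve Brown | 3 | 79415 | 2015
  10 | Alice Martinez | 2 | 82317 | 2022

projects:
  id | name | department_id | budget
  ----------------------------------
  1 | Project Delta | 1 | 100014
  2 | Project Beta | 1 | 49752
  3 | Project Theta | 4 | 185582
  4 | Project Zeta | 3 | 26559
SELECT name, department_id FROM projects WHERE department_id IN (SELECT id FROM departments WHERE budget <= 208543)

Execution result:
(no rows)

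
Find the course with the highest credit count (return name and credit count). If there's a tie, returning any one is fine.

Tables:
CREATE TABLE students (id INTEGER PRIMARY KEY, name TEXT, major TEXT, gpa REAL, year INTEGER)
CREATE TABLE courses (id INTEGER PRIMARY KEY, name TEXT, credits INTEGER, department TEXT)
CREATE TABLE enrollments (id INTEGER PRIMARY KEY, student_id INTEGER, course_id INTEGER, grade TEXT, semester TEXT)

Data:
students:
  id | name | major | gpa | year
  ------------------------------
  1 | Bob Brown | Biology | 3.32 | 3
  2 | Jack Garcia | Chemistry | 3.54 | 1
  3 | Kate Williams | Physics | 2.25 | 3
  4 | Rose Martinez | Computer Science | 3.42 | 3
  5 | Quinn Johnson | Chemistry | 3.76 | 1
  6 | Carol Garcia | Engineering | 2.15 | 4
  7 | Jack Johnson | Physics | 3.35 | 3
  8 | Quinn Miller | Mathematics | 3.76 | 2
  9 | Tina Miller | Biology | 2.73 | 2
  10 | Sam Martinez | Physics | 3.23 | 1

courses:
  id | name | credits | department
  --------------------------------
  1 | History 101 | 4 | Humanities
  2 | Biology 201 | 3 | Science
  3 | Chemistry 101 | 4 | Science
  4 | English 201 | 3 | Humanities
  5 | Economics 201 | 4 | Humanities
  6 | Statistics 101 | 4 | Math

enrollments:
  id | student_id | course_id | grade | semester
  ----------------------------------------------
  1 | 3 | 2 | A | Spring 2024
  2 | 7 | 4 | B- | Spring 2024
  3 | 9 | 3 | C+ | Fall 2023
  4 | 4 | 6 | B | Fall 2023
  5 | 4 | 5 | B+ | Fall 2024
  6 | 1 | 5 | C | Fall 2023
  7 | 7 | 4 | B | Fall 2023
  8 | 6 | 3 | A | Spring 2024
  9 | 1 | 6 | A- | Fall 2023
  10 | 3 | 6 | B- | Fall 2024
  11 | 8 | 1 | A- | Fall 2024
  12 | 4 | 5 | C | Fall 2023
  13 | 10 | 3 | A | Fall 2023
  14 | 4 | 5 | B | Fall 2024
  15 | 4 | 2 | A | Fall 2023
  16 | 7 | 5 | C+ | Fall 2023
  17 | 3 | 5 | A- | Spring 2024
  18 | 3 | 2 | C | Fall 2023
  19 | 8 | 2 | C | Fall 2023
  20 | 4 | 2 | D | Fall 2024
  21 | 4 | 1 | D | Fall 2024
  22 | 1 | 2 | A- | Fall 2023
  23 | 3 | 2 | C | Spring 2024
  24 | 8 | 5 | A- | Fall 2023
SELECT name, credits FROM courses ORDER BY credits DESC LIMIT 1

Execution result:
name | credits
History 101 | 4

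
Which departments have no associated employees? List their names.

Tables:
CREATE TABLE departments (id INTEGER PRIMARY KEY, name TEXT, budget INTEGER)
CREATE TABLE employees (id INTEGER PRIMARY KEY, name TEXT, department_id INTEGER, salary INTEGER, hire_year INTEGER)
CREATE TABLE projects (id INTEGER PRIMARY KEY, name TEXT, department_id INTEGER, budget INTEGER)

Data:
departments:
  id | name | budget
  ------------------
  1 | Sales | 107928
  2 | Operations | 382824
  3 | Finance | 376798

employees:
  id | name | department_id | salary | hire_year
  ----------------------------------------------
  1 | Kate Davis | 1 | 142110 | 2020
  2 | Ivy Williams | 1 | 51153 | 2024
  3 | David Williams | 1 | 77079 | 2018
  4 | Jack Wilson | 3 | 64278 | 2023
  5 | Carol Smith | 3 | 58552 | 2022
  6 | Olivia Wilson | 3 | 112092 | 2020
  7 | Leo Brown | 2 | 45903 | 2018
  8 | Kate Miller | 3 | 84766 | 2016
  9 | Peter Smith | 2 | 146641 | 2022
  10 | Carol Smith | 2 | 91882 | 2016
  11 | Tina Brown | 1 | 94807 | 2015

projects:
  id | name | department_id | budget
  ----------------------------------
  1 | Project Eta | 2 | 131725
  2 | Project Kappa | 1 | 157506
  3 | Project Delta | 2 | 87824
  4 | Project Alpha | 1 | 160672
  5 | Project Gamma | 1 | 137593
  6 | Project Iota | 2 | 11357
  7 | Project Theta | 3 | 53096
SELECT p.name FROM departments p LEFT JOIN employees c ON c.department_id = p.id WHERE c.id IS NULL

Execution result:
(no rows)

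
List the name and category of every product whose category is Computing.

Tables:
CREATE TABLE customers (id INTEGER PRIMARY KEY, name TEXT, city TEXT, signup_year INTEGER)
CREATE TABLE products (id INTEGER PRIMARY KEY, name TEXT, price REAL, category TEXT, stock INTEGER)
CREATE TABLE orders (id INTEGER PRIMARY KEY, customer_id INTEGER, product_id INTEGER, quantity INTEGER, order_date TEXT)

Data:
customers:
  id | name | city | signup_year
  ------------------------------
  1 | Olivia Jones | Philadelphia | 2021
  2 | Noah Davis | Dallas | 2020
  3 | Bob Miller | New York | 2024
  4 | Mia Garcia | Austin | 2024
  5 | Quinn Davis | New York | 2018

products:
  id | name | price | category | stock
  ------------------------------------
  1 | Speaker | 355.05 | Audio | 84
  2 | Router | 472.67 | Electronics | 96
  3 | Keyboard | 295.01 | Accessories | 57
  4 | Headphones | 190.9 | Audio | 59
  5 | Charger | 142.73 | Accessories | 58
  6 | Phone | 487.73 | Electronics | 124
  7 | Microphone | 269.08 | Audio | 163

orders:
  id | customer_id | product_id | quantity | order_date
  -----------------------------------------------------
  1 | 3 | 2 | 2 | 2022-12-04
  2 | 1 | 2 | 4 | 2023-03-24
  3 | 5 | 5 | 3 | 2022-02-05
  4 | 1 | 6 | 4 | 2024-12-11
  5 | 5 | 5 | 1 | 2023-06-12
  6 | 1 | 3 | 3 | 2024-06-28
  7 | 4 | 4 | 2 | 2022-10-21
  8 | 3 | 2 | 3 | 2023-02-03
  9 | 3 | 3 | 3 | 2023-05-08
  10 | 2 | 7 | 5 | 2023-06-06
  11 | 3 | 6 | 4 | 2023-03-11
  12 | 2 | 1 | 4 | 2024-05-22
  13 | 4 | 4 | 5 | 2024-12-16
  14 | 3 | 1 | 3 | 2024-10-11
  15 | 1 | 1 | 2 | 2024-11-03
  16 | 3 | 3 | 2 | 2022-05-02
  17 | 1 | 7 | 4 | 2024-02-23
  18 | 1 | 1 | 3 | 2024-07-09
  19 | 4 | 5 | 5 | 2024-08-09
SELECT name, category FROM products WHERE category = 'Computing'

Execution result:
(no rows)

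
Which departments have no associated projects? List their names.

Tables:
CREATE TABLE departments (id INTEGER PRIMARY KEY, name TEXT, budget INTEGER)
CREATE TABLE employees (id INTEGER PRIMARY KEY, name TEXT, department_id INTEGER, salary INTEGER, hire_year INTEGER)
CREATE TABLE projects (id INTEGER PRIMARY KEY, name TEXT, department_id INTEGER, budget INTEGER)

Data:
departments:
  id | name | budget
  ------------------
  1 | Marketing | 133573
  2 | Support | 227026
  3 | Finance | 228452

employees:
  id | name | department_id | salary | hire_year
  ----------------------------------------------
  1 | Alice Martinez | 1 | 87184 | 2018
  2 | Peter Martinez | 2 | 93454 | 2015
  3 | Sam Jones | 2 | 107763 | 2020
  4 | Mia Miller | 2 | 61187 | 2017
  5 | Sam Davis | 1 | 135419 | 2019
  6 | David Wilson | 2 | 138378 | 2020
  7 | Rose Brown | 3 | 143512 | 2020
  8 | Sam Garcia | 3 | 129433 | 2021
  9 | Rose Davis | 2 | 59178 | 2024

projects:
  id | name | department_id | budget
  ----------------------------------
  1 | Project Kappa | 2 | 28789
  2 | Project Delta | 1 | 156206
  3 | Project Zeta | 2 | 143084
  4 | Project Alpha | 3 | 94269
SELECT p.name FROM departments p LEFT JOIN projects c ON c.department_id = p.id WHERE c.id IS NULL

Execution result:
(no rows)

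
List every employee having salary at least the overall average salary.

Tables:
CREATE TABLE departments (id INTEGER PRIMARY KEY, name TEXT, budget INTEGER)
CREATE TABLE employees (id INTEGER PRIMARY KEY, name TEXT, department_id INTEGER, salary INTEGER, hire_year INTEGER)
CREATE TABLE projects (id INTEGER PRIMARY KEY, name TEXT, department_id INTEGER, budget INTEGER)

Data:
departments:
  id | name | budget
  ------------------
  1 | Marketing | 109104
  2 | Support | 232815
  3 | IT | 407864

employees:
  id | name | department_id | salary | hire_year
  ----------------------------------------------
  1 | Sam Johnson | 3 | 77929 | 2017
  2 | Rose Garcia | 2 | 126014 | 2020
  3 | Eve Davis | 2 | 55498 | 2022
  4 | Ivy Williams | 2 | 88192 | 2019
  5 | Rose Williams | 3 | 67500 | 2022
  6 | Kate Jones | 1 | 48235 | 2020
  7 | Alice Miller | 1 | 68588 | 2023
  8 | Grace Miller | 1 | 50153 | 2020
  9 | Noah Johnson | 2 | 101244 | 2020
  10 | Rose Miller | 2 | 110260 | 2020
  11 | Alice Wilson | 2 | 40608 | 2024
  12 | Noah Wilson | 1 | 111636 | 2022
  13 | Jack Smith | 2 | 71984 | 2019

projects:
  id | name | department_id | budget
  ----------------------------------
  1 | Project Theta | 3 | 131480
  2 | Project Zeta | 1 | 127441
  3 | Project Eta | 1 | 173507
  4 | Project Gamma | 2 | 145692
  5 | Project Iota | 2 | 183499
SELECT name, salary FROM employees WHERE salary >= (SELECT AVG(salary) FROM employees)

Execution result:
name | salary
Rose Garcia | 126014
Ivy Williams | 88192
Noah Johnson | 101244
Rose Miller | 110260
Noah Wilson | 111636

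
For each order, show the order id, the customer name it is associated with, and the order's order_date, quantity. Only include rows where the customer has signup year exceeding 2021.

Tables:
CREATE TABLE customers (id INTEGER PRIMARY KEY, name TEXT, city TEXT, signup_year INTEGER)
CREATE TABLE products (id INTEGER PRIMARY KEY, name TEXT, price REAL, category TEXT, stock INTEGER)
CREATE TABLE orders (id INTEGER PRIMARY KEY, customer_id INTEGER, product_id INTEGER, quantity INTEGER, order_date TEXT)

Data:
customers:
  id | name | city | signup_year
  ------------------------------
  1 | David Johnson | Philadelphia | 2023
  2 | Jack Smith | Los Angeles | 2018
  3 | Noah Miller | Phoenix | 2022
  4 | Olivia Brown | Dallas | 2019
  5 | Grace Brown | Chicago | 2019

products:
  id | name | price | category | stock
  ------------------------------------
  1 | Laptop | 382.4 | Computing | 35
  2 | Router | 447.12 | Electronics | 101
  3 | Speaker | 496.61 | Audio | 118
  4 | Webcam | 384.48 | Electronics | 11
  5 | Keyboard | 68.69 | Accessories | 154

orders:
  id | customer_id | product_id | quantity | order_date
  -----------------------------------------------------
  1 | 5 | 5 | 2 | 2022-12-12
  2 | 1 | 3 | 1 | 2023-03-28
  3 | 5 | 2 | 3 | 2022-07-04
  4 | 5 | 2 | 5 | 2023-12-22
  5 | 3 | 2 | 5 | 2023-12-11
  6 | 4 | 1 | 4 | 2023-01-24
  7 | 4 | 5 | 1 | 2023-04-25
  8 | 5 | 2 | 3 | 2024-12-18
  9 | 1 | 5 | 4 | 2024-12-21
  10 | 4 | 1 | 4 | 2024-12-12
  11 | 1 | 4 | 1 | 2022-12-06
SELECT c.id, p.name AS customer, c.order_date, c.quantity FROM orders c JOIN customers p ON c.customer_id = p.id WHERE p.signup_year > 2021

Execution result:
id | customer | order_date | quantity
2 | David Johnson | 2023-03-28 | 1
5 | Noah Miller | 2023-12-11 | 5
9 | David Johnson | 2024-12-21 | 4
11 | David Johnson | 2022-12-06 | 1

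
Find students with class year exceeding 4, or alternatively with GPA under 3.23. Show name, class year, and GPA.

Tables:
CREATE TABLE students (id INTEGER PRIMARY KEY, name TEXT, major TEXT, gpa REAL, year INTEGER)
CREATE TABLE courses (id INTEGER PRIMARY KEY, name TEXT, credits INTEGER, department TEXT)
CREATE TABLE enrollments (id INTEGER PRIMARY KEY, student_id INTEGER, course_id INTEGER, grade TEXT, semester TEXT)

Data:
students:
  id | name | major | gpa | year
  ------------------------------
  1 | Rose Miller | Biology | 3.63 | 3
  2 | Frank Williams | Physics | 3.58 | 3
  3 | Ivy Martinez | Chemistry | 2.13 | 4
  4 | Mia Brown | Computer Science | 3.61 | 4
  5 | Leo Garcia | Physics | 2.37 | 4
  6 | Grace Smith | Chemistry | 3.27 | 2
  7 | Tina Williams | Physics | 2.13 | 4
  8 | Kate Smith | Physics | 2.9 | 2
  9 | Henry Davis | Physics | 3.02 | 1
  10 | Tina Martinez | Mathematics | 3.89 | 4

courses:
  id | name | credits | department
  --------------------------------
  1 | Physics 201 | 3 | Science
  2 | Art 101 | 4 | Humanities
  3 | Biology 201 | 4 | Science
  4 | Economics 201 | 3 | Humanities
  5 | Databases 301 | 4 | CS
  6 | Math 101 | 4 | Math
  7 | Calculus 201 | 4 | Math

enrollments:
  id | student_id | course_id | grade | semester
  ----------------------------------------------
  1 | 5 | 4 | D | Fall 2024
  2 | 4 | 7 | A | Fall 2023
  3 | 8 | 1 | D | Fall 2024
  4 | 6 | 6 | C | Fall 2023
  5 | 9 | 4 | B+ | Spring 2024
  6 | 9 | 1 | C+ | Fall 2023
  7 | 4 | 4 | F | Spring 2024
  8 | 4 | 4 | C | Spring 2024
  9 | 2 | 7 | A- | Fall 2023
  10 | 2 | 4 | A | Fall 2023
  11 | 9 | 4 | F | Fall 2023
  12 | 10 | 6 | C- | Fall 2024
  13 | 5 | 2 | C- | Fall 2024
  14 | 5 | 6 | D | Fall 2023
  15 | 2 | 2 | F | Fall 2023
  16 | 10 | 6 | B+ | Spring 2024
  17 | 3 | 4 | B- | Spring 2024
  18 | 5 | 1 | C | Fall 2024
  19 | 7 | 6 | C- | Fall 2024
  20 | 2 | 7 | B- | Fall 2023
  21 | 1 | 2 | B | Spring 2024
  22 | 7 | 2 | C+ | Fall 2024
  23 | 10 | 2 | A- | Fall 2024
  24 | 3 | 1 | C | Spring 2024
SELECT name, year, gpa FROM students WHERE year > 4 OR gpa < 3.23

Execution result:
name | year | gpa
Ivy Martinez | 4 | 2.13
Leo Garcia | 4 | 2.37
Tina Williams | 4 | 2.13
Kate Smith | 2 | 2.90
Henry Davis | 1 | 3.02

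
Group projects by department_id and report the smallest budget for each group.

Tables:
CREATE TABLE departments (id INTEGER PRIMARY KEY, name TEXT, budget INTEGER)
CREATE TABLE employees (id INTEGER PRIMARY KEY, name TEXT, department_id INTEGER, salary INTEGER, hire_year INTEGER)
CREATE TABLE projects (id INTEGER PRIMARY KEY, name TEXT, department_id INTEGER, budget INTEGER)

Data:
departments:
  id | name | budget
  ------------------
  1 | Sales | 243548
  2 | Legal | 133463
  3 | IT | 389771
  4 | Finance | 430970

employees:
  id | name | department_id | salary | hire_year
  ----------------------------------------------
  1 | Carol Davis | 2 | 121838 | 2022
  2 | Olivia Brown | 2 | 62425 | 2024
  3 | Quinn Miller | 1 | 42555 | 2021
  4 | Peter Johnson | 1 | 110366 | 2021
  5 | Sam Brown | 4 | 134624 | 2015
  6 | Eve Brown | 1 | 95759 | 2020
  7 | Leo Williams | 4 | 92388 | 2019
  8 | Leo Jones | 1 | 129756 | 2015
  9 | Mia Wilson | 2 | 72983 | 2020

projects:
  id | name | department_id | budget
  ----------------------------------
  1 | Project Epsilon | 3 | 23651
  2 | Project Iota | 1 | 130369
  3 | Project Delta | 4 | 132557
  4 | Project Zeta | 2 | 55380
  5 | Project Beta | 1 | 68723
SELECT department_id, MIN(budget) AS min_budget FROM projects GROUP BY department_id

Execution result:
department_id | min_budget
1 | 68723
2 | 55380
3 | 23651
4 | 132557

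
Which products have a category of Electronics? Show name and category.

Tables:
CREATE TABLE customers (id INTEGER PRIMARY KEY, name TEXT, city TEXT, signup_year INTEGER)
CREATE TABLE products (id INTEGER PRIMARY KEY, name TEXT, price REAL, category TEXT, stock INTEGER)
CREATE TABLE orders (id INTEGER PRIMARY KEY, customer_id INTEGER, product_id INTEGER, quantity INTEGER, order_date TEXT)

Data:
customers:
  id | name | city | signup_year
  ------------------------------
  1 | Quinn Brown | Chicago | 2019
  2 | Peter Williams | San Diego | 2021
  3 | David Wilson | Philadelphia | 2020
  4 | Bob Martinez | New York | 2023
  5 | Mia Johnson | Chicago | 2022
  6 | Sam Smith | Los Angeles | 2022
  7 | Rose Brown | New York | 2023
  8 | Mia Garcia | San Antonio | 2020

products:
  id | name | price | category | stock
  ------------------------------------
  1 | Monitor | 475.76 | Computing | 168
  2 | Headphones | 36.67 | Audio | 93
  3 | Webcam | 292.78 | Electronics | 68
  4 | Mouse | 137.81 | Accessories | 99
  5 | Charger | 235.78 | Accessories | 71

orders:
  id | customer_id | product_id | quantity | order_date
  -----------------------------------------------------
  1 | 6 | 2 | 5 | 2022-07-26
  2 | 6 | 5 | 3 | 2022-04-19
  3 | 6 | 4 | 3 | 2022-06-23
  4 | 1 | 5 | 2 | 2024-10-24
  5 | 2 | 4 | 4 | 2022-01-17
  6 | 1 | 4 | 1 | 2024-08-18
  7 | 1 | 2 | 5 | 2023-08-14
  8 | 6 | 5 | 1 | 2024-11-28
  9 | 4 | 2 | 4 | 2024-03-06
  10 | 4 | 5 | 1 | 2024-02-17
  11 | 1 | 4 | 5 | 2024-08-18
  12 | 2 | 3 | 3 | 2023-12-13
SELECT name, category FROM products WHERE category = 'Electronics'

Execution result:
name | category
Webcam | Electronics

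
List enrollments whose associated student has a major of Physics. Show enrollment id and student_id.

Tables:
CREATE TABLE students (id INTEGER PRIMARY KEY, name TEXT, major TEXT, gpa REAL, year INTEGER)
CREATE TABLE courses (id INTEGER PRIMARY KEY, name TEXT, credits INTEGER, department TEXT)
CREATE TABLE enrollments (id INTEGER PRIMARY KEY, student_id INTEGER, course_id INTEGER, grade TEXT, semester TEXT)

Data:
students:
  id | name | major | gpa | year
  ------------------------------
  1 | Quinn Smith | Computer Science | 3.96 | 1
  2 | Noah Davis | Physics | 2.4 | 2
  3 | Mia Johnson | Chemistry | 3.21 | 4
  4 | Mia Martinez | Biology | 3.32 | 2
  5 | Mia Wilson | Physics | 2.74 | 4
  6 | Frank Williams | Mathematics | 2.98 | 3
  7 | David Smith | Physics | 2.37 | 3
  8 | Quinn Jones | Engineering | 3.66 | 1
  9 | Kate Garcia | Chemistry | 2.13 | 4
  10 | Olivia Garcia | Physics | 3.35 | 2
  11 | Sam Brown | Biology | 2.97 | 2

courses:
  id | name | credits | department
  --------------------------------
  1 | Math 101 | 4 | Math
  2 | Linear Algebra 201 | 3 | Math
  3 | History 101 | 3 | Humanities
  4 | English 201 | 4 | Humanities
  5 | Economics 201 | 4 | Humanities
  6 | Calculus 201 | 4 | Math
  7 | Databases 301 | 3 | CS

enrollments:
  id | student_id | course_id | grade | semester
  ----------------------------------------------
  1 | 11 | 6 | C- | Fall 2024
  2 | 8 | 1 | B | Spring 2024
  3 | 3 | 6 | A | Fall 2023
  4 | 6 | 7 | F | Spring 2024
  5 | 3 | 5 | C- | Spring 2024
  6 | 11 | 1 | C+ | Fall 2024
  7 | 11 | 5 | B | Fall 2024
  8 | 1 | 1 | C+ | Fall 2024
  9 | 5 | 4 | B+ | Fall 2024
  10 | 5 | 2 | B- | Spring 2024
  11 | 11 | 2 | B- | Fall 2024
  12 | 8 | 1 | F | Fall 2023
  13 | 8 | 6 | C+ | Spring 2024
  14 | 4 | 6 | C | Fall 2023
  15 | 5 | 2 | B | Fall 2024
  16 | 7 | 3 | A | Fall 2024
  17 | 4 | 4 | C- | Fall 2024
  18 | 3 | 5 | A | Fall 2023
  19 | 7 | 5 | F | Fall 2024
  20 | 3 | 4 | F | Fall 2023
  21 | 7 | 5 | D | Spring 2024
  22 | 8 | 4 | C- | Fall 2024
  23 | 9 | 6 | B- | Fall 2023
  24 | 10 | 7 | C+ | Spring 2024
SELECT id, student_id FROM enrollments WHERE student_id IN (SELECT id FROM students WHERE major = 'Physics')

Execution result:
id | student_id
9 | 5
10 | 5
15 | 5
16 | 7
19 | 7
21 | 7
24 | 10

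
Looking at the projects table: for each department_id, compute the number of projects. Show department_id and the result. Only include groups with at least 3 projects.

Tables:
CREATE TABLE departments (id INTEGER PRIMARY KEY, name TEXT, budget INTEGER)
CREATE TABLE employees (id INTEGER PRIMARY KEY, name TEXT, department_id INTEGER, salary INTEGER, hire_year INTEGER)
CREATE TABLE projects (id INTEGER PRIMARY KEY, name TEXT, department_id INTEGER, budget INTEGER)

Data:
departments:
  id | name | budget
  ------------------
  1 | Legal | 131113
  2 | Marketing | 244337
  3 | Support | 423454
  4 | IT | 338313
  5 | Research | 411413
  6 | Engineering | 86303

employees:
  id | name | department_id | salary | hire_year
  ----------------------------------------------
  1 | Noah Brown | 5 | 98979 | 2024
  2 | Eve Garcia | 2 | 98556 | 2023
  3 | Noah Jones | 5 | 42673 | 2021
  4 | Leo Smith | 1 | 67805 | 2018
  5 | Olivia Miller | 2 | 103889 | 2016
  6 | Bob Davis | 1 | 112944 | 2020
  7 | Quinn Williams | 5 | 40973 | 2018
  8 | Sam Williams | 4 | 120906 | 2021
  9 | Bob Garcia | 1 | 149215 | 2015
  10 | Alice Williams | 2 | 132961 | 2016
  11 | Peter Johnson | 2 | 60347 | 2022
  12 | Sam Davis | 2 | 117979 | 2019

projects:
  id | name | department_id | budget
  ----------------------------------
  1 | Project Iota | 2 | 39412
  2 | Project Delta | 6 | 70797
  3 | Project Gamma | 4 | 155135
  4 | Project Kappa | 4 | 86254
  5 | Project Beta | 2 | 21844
SELECT department_id, COUNT(*) AS n FROM projects GROUP BY department_id HAVING COUNT(*) >= 3

Execution result:
(no rows)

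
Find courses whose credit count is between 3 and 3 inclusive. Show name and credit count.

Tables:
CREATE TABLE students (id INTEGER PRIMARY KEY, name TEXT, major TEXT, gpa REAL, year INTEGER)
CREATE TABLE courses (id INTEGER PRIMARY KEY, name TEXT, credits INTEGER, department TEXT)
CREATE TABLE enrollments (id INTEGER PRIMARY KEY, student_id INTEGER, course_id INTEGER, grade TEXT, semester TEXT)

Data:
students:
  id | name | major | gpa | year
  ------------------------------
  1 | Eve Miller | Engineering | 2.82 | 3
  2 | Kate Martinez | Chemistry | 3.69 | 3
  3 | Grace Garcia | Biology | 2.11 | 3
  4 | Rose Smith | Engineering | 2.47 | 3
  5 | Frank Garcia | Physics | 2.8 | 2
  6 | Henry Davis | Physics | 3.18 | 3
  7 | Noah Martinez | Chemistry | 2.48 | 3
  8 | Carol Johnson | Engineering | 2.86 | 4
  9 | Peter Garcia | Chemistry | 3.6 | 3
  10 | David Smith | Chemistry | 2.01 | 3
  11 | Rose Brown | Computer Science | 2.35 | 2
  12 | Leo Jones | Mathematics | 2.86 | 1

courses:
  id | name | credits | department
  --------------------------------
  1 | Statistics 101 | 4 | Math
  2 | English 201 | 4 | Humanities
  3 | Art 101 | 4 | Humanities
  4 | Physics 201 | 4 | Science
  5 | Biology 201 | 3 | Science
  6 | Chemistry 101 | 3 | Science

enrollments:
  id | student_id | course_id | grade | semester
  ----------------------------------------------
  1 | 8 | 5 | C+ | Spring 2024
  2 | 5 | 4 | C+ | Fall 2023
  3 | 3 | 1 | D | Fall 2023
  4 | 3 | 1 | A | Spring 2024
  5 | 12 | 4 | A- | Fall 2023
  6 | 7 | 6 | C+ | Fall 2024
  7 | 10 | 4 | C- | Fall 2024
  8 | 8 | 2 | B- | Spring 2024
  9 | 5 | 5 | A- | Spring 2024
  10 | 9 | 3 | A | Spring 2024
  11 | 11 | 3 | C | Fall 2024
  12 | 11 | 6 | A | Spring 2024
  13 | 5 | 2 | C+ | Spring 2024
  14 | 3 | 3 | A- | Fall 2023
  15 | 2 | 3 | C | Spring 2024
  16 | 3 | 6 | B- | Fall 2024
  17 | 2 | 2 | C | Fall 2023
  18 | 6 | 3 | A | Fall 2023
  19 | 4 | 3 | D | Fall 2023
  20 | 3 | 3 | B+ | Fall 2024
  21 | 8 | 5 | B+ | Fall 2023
SELECT name, credits FROM courses WHERE credits BETWEEN 3 AND 3

Execution result:
name | credits
Biology 201 | 3
Chemistry 101 | 3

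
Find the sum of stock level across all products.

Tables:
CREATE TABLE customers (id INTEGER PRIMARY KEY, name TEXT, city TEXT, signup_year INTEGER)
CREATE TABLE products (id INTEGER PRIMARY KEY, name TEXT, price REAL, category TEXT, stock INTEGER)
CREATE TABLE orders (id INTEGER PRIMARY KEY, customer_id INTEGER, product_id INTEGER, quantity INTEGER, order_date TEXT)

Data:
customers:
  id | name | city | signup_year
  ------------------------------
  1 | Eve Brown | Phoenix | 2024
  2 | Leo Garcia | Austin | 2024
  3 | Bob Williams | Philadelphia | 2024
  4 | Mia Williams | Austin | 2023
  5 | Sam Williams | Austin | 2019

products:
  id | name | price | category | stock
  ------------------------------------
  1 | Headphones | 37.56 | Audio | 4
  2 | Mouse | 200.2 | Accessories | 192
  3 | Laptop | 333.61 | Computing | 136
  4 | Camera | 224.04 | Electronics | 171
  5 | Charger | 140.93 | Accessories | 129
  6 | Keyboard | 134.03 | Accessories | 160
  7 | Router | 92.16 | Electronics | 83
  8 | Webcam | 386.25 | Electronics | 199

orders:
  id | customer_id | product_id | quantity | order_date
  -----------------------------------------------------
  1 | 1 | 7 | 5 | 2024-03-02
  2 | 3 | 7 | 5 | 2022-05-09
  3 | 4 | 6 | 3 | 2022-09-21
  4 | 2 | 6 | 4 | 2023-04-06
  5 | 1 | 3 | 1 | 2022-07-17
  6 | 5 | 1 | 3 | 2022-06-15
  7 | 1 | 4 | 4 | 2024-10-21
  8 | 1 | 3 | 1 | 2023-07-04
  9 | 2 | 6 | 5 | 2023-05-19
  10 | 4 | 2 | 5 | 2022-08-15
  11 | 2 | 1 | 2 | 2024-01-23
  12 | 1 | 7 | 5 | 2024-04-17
SELECT SUM(stock) FROM products

Execution result:
1074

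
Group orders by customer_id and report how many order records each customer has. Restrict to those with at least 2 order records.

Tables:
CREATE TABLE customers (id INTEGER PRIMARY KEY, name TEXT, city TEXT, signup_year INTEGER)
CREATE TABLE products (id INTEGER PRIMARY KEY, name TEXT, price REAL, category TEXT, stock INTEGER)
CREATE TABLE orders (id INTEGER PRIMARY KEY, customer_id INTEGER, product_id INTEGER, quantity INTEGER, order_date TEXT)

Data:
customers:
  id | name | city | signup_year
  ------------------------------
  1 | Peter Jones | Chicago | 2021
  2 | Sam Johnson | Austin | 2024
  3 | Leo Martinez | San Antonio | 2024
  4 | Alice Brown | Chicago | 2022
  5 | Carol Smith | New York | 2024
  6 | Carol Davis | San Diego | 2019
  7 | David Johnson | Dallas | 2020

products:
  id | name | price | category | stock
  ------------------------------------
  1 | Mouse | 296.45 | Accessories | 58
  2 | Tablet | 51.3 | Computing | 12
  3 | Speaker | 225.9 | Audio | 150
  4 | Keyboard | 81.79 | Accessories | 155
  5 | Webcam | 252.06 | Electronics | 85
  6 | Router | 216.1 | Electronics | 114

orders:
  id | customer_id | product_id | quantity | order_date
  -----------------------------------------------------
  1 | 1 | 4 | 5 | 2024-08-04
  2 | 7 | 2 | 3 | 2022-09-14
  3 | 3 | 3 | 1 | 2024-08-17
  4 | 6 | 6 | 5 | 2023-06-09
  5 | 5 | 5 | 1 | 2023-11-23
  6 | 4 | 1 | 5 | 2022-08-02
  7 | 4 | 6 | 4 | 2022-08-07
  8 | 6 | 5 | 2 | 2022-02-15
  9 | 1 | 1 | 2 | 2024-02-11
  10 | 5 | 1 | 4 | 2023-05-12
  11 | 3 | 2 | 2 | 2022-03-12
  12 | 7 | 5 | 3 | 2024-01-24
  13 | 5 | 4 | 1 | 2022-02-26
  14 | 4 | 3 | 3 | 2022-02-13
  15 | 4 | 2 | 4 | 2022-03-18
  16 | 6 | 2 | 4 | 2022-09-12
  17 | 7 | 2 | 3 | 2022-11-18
SELECT customer_id, COUNT(*) AS order_count FROM orders GROUP BY customer_id HAVING COUNT(*) >= 2

Execution result:
customer_id | order_count
1 | 2
3 | 2
4 | 4
5 | 3
6 | 3
7 | 3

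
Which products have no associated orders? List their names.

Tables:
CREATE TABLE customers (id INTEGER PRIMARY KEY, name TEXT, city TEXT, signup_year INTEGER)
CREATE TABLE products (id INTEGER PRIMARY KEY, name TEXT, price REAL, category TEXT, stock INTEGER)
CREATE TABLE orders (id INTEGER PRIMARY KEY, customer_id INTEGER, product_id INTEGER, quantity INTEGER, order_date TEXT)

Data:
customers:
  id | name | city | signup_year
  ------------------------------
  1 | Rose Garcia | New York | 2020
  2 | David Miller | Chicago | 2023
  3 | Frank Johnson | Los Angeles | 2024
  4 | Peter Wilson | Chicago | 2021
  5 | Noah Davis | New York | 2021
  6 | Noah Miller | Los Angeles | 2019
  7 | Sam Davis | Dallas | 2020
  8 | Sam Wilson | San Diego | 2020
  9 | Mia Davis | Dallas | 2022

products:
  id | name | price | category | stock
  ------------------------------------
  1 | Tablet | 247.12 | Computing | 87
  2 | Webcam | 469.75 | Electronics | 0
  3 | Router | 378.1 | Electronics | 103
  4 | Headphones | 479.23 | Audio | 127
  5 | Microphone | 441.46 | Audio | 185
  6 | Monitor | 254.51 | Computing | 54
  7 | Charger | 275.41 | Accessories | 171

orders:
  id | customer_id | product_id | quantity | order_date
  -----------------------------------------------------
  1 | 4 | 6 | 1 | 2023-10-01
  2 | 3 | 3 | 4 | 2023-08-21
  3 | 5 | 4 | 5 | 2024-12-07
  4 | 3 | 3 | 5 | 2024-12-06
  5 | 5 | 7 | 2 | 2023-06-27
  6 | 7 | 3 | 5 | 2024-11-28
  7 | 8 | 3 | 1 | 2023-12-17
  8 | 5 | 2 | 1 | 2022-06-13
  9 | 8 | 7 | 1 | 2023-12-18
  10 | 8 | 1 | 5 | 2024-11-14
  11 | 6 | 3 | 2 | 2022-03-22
SELECT p.name FROM products p LEFT JOIN orders c ON c.product_id = p.id WHERE c.id IS NULL

Execution result:
Microphone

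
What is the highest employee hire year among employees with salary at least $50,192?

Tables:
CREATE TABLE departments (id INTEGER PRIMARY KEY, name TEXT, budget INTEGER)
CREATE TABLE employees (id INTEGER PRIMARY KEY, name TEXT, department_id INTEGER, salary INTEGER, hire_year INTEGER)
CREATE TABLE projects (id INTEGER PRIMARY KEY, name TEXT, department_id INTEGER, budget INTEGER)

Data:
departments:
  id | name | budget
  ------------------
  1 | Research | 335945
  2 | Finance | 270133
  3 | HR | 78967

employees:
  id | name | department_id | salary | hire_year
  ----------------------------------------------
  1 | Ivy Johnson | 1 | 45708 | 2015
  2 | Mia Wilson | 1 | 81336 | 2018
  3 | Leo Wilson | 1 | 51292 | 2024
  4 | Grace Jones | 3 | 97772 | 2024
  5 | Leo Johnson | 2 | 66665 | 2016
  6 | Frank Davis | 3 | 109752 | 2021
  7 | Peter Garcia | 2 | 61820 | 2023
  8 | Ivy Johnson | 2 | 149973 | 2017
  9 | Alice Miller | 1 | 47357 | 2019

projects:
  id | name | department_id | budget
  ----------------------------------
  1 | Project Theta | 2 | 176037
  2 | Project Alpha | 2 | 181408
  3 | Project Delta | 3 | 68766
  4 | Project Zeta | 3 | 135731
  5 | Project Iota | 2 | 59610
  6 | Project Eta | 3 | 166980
SELECT MAX(hire_year) FROM employees WHERE salary >= 50192

Execution result:
2024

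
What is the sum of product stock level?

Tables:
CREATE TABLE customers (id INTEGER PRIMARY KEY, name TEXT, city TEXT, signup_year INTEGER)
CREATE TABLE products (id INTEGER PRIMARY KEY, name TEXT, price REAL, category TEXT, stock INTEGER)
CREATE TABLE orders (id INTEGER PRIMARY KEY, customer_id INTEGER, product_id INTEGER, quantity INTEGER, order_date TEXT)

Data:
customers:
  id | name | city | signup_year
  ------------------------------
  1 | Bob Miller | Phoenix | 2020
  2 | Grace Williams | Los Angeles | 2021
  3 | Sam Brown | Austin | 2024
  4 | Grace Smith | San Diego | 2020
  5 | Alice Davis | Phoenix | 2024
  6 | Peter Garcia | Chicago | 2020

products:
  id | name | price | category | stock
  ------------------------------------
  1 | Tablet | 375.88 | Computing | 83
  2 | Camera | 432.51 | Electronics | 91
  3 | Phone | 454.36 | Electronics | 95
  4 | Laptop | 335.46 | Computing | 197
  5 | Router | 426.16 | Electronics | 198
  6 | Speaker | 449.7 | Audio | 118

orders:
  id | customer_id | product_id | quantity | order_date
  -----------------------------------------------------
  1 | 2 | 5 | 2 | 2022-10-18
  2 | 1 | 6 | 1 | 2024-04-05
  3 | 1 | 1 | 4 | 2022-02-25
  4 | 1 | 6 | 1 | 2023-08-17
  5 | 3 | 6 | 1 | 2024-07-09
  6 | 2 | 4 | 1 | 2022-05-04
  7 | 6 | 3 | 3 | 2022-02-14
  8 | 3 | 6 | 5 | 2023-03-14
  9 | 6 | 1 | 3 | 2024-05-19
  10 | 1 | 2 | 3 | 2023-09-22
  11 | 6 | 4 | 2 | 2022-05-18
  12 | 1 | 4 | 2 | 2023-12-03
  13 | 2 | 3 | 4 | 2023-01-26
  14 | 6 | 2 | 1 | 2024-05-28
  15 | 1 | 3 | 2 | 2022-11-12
SELECT SUM(stock) FROM products

Execution result:
782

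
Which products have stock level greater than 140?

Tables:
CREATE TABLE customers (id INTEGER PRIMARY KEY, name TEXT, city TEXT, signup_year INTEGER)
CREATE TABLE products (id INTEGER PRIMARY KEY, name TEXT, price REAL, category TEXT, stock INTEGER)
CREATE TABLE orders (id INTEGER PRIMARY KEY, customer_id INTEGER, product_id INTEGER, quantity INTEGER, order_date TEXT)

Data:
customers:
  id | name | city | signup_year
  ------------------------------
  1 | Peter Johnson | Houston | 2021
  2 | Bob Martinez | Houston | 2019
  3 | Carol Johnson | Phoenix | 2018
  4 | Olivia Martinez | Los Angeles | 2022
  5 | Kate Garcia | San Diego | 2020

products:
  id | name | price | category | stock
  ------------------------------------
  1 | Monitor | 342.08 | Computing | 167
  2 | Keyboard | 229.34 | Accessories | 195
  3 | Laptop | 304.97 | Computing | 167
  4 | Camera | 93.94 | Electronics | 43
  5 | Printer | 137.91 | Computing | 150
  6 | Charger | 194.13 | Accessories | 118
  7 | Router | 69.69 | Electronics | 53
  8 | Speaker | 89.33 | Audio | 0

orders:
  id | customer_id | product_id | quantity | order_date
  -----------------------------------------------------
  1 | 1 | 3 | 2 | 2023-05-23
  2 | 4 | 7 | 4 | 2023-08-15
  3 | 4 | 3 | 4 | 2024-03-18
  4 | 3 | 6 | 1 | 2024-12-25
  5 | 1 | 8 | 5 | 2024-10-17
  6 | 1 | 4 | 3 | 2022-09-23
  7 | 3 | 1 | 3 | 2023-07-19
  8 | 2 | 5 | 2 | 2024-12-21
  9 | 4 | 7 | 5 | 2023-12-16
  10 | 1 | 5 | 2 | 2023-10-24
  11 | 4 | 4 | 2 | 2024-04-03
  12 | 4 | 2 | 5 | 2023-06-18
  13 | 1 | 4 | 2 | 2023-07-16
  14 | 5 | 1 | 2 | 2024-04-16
SELECT name, stock FROM products WHERE stock > 140

Execution result:
name | stock
Monitor | 167
Keyboard | 195
Laptop | 167
Printer | 150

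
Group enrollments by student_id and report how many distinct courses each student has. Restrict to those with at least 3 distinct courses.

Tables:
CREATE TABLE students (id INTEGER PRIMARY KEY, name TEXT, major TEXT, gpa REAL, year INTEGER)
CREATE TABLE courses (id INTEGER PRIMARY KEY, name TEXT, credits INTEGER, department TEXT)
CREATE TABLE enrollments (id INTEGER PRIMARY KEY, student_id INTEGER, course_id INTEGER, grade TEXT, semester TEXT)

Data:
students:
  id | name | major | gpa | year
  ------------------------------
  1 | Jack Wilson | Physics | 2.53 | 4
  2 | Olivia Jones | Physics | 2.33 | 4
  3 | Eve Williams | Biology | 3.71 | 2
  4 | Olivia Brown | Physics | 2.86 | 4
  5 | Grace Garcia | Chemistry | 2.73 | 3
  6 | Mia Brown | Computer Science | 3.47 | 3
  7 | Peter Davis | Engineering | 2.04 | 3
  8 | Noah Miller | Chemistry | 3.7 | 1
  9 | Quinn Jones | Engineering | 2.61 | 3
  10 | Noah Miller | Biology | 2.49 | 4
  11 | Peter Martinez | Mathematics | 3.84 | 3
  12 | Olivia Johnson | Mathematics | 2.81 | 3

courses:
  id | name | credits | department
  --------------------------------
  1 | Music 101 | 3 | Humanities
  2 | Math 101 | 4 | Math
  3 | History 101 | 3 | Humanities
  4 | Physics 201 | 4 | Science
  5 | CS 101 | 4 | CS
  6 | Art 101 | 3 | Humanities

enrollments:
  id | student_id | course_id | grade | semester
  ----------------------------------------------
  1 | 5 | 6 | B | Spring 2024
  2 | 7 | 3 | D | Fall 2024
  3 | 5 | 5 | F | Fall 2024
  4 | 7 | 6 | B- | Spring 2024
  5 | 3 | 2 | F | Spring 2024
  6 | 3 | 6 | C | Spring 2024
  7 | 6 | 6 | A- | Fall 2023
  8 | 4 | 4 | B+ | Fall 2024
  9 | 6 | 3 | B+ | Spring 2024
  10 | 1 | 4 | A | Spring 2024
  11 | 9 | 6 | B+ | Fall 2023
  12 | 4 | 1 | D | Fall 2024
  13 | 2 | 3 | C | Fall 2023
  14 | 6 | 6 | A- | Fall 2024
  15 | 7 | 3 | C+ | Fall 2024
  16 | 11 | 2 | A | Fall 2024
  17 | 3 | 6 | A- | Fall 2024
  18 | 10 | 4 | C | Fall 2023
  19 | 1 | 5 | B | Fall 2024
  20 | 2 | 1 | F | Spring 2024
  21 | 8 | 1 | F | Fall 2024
SELECT student_id, COUNT(DISTINCT course_id) AS distinct_course_count FROM enrollments GROUP BY student_id HAVING COUNT(DISTINCT course_id) >= 3

Execution result:
(no rows)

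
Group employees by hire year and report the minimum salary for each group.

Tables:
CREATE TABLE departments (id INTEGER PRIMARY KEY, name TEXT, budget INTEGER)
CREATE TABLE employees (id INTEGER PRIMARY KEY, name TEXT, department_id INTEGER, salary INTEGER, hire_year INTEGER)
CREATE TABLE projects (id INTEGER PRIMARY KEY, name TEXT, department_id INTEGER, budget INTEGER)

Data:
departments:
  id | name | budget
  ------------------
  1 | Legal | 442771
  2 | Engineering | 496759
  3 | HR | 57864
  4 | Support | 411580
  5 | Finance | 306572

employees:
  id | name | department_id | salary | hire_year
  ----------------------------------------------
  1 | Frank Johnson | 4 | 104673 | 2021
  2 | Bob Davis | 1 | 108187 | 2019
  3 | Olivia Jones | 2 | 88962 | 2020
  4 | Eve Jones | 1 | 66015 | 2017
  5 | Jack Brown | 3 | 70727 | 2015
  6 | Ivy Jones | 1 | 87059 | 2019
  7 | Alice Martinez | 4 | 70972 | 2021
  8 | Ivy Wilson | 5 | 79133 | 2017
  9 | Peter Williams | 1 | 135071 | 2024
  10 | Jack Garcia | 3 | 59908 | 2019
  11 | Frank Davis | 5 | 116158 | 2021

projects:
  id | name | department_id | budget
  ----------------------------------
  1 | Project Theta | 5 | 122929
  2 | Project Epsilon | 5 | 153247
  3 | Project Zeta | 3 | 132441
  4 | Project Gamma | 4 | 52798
SELECT hire_year, MIN(salary) AS min_salary FROM employees GROUP BY hire_year

Execution result:
hire_year | min_salary
2015 | 70727
2017 | 66015
2019 | 59908
2020 | 88962
2021 | 70972
2024 | 135071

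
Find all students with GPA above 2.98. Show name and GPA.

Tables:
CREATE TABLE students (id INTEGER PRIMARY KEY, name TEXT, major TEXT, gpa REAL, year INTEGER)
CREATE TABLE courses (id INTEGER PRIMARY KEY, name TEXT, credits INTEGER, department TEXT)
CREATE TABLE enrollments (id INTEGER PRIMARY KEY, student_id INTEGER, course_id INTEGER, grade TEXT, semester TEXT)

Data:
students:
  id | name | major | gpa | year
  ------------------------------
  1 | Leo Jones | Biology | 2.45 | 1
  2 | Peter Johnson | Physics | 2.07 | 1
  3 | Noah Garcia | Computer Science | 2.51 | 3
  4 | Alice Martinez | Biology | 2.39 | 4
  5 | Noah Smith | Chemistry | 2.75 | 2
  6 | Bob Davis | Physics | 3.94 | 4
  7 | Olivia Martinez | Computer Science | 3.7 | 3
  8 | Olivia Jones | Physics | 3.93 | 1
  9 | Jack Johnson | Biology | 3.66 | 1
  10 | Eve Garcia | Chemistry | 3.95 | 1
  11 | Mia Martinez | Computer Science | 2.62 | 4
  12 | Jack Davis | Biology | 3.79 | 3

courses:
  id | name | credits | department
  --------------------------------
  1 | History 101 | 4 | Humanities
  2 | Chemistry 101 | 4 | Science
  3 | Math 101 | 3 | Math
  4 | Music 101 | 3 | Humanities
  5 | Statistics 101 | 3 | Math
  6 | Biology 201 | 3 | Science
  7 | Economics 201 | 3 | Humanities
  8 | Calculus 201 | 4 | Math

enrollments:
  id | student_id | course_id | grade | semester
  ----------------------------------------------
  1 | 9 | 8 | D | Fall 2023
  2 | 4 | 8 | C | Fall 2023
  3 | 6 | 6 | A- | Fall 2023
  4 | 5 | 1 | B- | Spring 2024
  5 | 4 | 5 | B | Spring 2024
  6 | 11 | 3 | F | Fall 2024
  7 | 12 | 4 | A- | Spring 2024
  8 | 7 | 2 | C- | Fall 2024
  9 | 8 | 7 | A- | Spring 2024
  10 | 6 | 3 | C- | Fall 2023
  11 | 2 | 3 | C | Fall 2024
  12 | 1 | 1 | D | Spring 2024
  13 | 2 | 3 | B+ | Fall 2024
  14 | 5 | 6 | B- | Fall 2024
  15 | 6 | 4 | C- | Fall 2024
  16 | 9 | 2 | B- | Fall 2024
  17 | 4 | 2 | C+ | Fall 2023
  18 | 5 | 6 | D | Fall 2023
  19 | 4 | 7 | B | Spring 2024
SELECT name, gpa FROM students WHERE gpa > 2.98

Execution result:
name | gpa
Bob Davis | 3.94
Olivia Martinez | 3.70
Olivia Jones | 3.93
Jack Johnson | 3.66
Eve Garcia | 3.95
Jack Davis | 3.79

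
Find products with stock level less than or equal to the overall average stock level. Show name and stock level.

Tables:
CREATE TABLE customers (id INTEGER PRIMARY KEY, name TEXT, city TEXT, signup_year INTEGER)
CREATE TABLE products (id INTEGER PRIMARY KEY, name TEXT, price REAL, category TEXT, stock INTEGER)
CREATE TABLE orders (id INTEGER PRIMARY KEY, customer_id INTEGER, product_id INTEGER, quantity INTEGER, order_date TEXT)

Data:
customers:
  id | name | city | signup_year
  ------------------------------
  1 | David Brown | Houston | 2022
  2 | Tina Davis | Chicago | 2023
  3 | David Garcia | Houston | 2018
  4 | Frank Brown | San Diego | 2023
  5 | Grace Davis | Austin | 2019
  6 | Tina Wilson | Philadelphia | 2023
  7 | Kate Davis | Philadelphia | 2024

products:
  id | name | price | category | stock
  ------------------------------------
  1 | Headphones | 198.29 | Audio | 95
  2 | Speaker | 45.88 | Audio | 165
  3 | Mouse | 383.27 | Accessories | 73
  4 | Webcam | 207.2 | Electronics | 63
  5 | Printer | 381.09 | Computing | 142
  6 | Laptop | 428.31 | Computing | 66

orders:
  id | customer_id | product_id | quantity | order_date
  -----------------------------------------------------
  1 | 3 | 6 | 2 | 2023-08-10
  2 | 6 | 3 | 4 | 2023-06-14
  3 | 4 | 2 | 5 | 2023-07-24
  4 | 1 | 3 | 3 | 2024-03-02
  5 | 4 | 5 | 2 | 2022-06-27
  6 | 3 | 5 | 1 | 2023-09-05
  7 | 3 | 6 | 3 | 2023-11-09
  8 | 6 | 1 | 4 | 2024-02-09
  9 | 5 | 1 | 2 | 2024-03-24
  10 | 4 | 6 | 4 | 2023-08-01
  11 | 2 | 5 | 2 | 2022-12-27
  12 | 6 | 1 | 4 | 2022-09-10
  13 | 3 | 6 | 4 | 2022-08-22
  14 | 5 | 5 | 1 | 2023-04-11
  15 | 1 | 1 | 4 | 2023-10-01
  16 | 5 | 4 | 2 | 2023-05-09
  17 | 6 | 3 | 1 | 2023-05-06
SELECT name, stock FROM products WHERE stock <= (SELECT AVG(stock) FROM products)

Execution result:
name | stock
Headphones | 95
Mouse | 73
Webcam | 63
Laptop | 66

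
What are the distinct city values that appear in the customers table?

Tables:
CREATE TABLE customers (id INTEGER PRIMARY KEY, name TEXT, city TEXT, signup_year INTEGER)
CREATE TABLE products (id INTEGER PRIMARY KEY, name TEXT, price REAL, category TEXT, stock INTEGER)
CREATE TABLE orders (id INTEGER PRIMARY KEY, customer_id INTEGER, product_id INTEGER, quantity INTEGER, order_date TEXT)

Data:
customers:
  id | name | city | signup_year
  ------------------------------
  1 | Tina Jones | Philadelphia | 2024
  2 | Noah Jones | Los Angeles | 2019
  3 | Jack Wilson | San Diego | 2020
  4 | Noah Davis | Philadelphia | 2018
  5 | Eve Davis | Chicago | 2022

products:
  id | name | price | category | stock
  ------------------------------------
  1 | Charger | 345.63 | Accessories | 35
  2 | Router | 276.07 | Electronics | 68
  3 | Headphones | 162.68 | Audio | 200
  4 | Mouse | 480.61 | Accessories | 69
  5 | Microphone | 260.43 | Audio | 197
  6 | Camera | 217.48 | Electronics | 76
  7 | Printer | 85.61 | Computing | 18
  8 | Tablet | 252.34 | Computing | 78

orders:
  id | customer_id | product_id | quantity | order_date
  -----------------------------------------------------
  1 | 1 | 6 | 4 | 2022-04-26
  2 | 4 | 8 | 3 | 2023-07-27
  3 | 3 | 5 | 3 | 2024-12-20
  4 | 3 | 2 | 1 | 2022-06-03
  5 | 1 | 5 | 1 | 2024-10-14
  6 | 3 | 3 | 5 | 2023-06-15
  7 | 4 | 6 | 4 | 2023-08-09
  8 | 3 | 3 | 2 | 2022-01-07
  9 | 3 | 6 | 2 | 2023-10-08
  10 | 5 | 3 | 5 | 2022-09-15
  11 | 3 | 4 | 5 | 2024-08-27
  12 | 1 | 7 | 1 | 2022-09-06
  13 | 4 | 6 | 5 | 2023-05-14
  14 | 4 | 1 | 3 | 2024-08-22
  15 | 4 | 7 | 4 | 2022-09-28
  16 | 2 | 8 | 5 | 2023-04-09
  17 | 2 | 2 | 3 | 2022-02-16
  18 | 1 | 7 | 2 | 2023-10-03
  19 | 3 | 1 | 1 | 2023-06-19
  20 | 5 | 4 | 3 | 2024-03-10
SELECT DISTINCT city FROM customers

Execution result:
city
Philadelphia
Los Angeles
San Diego
Chicago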